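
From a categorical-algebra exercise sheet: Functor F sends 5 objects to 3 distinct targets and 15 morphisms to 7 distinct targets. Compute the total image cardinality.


The image of F consists of distinct objects and distinct morphisms.
|Im(F)| on objects = 3
|Im(F)| on morphisms = 7
Total image cardinality = 3 + 7 = 10

10


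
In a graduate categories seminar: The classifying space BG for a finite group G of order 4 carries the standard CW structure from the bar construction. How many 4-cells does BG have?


In the bar-construction CW model of BG, the n-cells are indexed by
n-tuples [g_1|...|g_n] of non-identity elements of G (degenerate
simplices with some g_i = e do not contribute cells), so there are
(|G| - 1)^n n-cells.
For dim = 4 with |G| = 4:
cells = (4 - 1)^4 = 3^4 = 81

81


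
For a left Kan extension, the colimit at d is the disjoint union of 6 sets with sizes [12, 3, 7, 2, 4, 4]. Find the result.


Pointwise, the left Kan extension (Lan_F H)(d) is the colimit, indexed
by the comma category (F downarrow d), of H composed with the
projection (F downarrow d) -> C. Here that colimit is given
as a coproduct (disjoint union) of sets, so its cardinality is the
sum of the sizes of the summands.
Coproduct of sets with sizes: 12 + 3 + 7 + 2 + 4 + 4
= 32

32


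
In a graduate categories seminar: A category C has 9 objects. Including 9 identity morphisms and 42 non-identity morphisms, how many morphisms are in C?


Each object has an identity morphism, giving 9 identities.
Adding the 42 non-identity morphisms:
Total = 9 + 42 = 51

51


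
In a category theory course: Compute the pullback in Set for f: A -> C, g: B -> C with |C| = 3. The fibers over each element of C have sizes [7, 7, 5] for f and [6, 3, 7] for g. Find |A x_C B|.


The pullback A x_C B consists of pairs (a, b) with f(a) = g(b).
For each element c in C, the fiber product has |f^-1(c)| * |g^-1(c)| elements.
Summing over C: 7 * 6 + 7 * 3 + 5 * 7
= 42 + 21 + 35 = 98

98


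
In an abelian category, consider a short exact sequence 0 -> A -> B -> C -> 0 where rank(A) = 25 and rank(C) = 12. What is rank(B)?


For a short exact sequence 0 -> A -> B -> C -> 0,
rank is additive: rank(B) = rank(A) + rank(C).
rank(B) = 25 + 12 = 37

37


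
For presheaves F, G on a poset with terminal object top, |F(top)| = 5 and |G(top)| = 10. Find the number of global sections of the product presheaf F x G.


Global sections of a presheaf on a poset with terminal top satisfy
Gamma(H) ~ H(top). Presheaves admit pointwise products, so
(F x G)(top) = F(top) x G(top) (Cartesian product).
|Gamma(F x G)| = |F(top)| * |G(top)| = 5 * 10 = 50.

50


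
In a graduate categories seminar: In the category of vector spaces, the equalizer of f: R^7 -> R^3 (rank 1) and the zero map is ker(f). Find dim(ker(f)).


The equalizer of f and the zero map is ker(f).
By the rank-nullity theorem: dim(ker(f)) = dim(domain) - rank(f).
dim(ker(f)) = 7 - 1 = 6

6


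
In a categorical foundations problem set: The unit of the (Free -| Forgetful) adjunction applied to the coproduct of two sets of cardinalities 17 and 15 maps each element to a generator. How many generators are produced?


The unit eta_X: X -> U(F(X)) of the Free-Forgetful adjunction
maps each element of X to a generator of F(X). For X = S + T (disjoint
union in Set), |S + T| = |S| + |T|.
Total mappings = 17 + 15 = 32.

32


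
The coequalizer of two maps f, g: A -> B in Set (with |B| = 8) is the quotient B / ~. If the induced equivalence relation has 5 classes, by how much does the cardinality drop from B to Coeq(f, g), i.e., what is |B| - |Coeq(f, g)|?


The coequalizer Coeq(f, g) = B / ~ has one element per equivalence class.
|B| = 8, |Coeq(f, g)| = 5.
|B| - |Coeq(f, g)| = 8 - 5 = 3.

3


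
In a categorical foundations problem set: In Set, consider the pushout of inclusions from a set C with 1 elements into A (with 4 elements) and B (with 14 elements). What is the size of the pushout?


The pushout A +_C B identifies the images of C in A and B.
|A +_C B| = |A| + |B| - |C| (for injections).
= 4 + 14 - 1 = 17

17


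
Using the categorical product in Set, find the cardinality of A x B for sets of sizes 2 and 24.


In Set, the product A x B is the Cartesian product.
By the universal property, |A x B| = |A| * |B|.
|A x B| = 2 * 24 = 48

48


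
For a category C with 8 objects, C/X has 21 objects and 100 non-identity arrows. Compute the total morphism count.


In the slice category C/X, objects are morphisms to X.
Identity morphisms: 21 (one per object of C/X).
Non-identity morphisms: 100.
Total = 21 + 100 = 121

121


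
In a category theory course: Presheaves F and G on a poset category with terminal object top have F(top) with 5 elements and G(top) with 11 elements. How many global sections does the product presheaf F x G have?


Global sections of a presheaf on a poset with terminal top satisfy
Gamma(H) ~ H(top). Presheaves admit pointwise products, so
(F x G)(top) = F(top) x G(top) (Cartesian product).
|Gamma(F x G)| = |F(top)| * |G(top)| = 5 * 11 = 55.

55


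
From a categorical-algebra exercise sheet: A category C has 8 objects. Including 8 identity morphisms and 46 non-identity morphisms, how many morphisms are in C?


Each object has an identity morphism, giving 8 identities.
Adding the 46 non-identity morphisms:
Total = 8 + 46 = 54

54


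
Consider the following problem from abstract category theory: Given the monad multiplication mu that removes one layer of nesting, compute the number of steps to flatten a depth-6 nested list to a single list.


Each application of mu: T^2 -> T removes one layer of nesting.
Starting at depth 6 (i.e., T^6(X)), we need to reach T(X).
Number of mu applications = 6 - 1 = 5

5


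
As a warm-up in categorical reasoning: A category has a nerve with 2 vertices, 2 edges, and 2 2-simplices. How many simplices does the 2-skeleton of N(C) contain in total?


The 2-skeleton of the nerve N(C) consists of simplices in dimensions 0, 1, 2:
  |N(C)_0| = 2 (objects)
  |N(C)_1| = 2 (morphisms)
  |N(C)_2| = 2 (composable pairs)
Total = 2 + 2 + 2 = 6

6


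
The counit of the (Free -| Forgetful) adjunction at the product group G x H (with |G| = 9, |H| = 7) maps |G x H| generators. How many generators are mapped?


The counit epsilon_K: F(U(K)) -> K of the Free-Forgetful adjunction
maps |K| generators of F(U(K)) into K. For K = G x H (the product group),
|G x H| = |G| * |H|.
Total generators mapped = 9 * 7 = 63.

63


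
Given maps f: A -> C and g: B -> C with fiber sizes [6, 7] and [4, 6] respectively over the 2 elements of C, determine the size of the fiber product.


The pullback A x_C B consists of pairs (a, b) with f(a) = g(b).
For each element c in C, the fiber product has |f^-1(c)| * |g^-1(c)| elements.
Summing over C: 6 * 4 + 7 * 6
= 24 + 42 = 66

66


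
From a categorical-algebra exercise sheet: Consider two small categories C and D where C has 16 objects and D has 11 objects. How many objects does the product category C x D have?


The product category C x D has objects that are pairs (c, d).
Number of pairs = |Ob(C)| * |Ob(D)| = 16 * 11 = 176

176


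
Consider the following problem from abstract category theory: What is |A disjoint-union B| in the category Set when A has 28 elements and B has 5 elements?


In Set, the coproduct A + B is the disjoint union.
|A + B| = |A| + |B| = 28 + 5 = 33

33


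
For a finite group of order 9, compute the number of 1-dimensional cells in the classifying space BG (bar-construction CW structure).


In the bar-construction CW model of BG, the n-cells are indexed by
n-tuples [g_1|...|g_n] of non-identity elements of G (degenerate
simplices with some g_i = e do not contribute cells), so there are
(|G| - 1)^n n-cells.
For dim = 1 with |G| = 9:
cells = (9 - 1)^1 = 8^1 = 8

8


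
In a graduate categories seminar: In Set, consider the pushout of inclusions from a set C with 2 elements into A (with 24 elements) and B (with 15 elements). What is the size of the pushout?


The pushout A +_C B identifies the images of C in A and B.
|A +_C B| = |A| + |B| - |C| (for injections).
= 24 + 15 - 2 = 37

37


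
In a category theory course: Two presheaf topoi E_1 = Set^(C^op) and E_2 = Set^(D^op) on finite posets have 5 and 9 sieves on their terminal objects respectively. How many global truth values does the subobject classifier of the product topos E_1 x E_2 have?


In a product of presheaf topoi E_1 x E_2, the subobject classifier
is Omega = Omega_1 x Omega_2 (componentwise), so
|Omega(top)| = |Omega_1(top_1)| * |Omega_2(top_2)|.
= 5 * 9 = 45.

45


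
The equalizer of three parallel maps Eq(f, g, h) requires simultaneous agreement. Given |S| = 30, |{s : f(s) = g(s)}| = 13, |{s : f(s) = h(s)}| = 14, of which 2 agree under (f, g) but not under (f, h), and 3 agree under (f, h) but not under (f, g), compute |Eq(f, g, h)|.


Eq(f, g, h) is the triple-agreement set: points in S where all three
maps take the same value. Using inclusion-exclusion on the pairwise data:
Pair (f, g) agrees on 13 points; pair (f, h) on 14 points.
Points agreeing under (f, g) but not (f, h) = 2; under (f, h) but not (f, g) = 3.
Triple-agreement = agreement-in-(f, g) minus points that agree under (f, g) but not (f, h):
|Eq(f, g, h)| = 13 - 2 = 11
(cross-check via (f, h): 14 - 3 = 11.)

11


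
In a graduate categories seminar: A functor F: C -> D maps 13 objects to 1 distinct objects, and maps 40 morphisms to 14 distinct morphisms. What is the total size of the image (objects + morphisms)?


The image of F consists of distinct objects and distinct morphisms.
|Im(F)| on objects = 1
|Im(F)| on morphisms = 14
Total image cardinality = 1 + 14 = 15

15


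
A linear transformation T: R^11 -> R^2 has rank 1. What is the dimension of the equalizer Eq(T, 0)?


The equalizer of f and the zero map is ker(f).
By the rank-nullity theorem: dim(ker(f)) = dim(domain) - rank(f).
dim(ker(f)) = 11 - 1 = 10

10


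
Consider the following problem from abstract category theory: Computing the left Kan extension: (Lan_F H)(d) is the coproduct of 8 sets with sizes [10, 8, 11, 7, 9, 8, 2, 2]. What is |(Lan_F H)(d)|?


Pointwise, the left Kan extension (Lan_F H)(d) is the colimit, indexed
by the comma category (F downarrow d), of H composed with the
projection (F downarrow d) -> C. Here that colimit is given
as a coproduct (disjoint union) of sets, so its cardinality is the
sum of the sizes of the summands.
Coproduct of sets with sizes: 10 + 8 + 11 + 7 + 9 + 8 + 2 + 2
= 57

57


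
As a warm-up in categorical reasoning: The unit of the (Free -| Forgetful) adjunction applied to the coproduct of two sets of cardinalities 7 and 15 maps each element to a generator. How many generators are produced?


The unit eta_X: X -> U(F(X)) of the Free-Forgetful adjunction
maps each element of X to a generator of F(X). For X = S + T (disjoint
union in Set), |S + T| = |S| + |T|.
Total mappings = 7 + 15 = 22.

22


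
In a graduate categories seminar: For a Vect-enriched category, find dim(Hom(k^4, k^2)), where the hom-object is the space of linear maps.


In Vect-enriched categories, Hom(k^n, k^m) is the space of m x n matrices.
dim(Hom(k^4, k^2)) = 2 * 4 = 8

8


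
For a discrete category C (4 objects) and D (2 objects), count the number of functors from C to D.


A functor from a discrete category C to D is determined by
where each object maps. Each of the 4 objects of C can map
to any of the 2 objects of D independently.
Number of functors = 2^4 = 16

16


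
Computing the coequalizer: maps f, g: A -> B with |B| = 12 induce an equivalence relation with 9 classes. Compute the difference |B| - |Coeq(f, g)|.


The coequalizer Coeq(f, g) = B / ~ has one element per equivalence class.
|B| = 12, |Coeq(f, g)| = 9.
|B| - |Coeq(f, g)| = 12 - 9 = 3.

3


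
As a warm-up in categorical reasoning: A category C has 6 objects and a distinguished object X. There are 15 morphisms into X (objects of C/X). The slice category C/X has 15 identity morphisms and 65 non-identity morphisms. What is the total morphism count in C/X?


In the slice category C/X, objects are morphisms to X.
Identity morphisms: 15 (one per object of C/X).
Non-identity morphisms: 65.
Total = 15 + 65 = 80

80


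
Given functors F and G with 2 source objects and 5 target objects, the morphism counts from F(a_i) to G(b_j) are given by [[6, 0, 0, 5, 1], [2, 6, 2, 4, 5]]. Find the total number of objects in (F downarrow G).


Objects of (F downarrow G) are triples (a, b, h: F(a)->G(b)).
The count equals the sum of all entries in the hom-matrix.
sum(row 0) = 12
sum(row 1) = 19
Grand total = 31

31


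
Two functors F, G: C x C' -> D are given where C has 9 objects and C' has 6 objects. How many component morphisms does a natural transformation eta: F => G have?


A natural transformation eta: F => G assigns one component morphism per
object of the domain category.
The domain is the product category C x C', so
|Ob(C x C')| = |Ob(C)| * |Ob(C')| = 9 * 6 = 54.
Therefore eta has 54 component morphisms.

54


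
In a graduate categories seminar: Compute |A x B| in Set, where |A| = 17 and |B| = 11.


In Set, the product A x B is the Cartesian product.
By the universal property, |A x B| = |A| * |B|.
|A x B| = 17 * 11 = 187

187


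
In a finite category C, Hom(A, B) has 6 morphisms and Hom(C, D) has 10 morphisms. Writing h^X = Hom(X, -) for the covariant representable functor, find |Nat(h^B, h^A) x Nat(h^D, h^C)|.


By the Yoneda lemma, Nat(h^B, h^A) is isomorphic to Hom(A, B),
so |Nat(h^B, h^A)| = |Hom(A, B)| and |Nat(h^D, h^C)| = |Hom(C, D)|.
|Hom(A, B)| = 6, |Hom(C, D)| = 10.
|Nat(h^B, h^A) x Nat(h^D, h^C)| = 6 * 10 = 60

60


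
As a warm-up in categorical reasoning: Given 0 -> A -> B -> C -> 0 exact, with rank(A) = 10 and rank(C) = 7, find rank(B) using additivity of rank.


For a short exact sequence 0 -> A -> B -> C -> 0,
rank is additive: rank(B) = rank(A) + rank(C).
rank(B) = 10 + 7 = 17

17


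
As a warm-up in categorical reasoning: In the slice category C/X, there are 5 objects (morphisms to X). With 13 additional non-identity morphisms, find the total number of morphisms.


In the slice category C/X, objects are morphisms to X.
Identity morphisms: 5 (one per object of C/X).
Non-identity morphisms: 13.
Total = 5 + 13 = 18

18


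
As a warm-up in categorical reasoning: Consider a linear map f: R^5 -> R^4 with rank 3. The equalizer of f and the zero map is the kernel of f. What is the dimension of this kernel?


The equalizer of f and the zero map is ker(f).
By the rank-nullity theorem: dim(ker(f)) = dim(domain) - rank(f).
dim(ker(f)) = 5 - 3 = 2

2


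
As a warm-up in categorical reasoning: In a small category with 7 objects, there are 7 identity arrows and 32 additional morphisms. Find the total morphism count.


Each object has an identity morphism, giving 7 identities.
Adding the 32 non-identity morphisms:
Total = 7 + 32 = 39

39


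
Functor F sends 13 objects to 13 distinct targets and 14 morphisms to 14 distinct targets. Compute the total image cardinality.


The image of F consists of distinct objects and distinct morphisms.
|Im(F)| on objects = 13
|Im(F)| on morphisms = 14
Total image cardinality = 13 + 14 = 27

27


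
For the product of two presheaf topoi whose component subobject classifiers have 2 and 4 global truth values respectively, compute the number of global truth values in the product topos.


In a product of presheaf topoi E_1 x E_2, the subobject classifier
is Omega = Omega_1 x Omega_2 (componentwise), so
|Omega(top)| = |Omega_1(top_1)| * |Omega_2(top_2)|.
= 2 * 4 = 8.

8


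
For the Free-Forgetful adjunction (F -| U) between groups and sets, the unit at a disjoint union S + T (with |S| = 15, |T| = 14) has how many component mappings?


The unit eta_X: X -> U(F(X)) of the Free-Forgetful adjunction
maps each element of X to a generator of F(X). For X = S + T (disjoint
union in Set), |S + T| = |S| + |T|.
Total mappings = 15 + 14 = 29.

29


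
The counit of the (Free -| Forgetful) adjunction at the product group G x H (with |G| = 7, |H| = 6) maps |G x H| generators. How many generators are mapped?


The counit epsilon_K: F(U(K)) -> K of the Free-Forgetful adjunction
maps |K| generators of F(U(K)) into K. For K = G x H (the product group),
|G x H| = |G| * |H|.
Total generators mapped = 7 * 6 = 42.

42


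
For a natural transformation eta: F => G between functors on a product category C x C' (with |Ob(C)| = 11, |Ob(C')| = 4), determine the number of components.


A natural transformation eta: F => G assigns one component morphism per
object of the domain category.
The domain is the product category C x C', so
|Ob(C x C')| = |Ob(C)| * |Ob(C')| = 11 * 4 = 44.
Therefore eta has 44 component morphisms.

44


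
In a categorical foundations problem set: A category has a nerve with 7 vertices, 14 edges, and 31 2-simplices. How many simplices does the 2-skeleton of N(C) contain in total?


The 2-skeleton of the nerve N(C) consists of simplices in dimensions 0, 1, 2:
  |N(C)_0| = 7 (objects)
  |N(C)_1| = 14 (morphisms)
  |N(C)_2| = 31 (composable pairs)
Total = 7 + 14 + 31 = 52

52


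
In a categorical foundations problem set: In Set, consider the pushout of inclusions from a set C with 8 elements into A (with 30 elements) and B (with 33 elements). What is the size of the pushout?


The pushout A +_C B identifies the images of C in A and B.
|A +_C B| = |A| + |B| - |C| (for injections).
= 30 + 33 - 8 = 55

55


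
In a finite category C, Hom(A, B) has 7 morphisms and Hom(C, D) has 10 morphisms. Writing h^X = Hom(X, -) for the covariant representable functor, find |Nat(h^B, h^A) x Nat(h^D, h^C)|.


By the Yoneda lemma, Nat(h^B, h^A) is isomorphic to Hom(A, B),
so |Nat(h^B, h^A)| = |Hom(A, B)| and |Nat(h^D, h^C)| = |Hom(C, D)|.
|Hom(A, B)| = 7, |Hom(C, D)| = 10.
|Nat(h^B, h^A) x Nat(h^D, h^C)| = 7 * 10 = 70

70


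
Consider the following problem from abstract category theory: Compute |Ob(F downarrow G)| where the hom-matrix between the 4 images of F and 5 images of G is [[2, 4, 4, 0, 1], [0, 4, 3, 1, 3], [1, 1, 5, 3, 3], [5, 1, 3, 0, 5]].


Objects of (F downarrow G) are triples (a, b, h: F(a)->G(b)).
The count equals the sum of all entries in the hom-matrix.
sum(row 0) = 11
sum(row 1) = 11
sum(row 2) = 13
sum(row 3) = 14
Grand total = 49

49


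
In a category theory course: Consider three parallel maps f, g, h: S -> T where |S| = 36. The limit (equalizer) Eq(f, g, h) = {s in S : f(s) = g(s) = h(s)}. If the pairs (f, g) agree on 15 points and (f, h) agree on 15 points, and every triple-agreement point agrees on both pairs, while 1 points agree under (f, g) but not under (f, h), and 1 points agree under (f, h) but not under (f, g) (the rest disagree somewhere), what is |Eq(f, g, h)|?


Eq(f, g, h) is the triple-agreement set: points in S where all three
maps take the same value. Using inclusion-exclusion on the pairwise data:
Pair (f, g) agrees on 15 points; pair (f, h) on 15 points.
Points agreeing under (f, g) but not (f, h) = 1; under (f, h) but not (f, g) = 1.
Triple-agreement = agreement-in-(f, g) minus points that agree under (f, g) but not (f, h):
|Eq(f, g, h)| = 15 - 1 = 14
(cross-check via (f, h): 15 - 1 = 14.)

14


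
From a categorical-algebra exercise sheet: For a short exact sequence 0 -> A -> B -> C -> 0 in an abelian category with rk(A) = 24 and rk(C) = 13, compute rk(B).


For a short exact sequence 0 -> A -> B -> C -> 0,
rank is additive: rank(B) = rank(A) + rank(C).
rank(B) = 24 + 13 = 37

37


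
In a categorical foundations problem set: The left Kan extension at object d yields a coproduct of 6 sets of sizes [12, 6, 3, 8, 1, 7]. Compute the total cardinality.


Pointwise, the left Kan extension (Lan_F H)(d) is the colimit, indexed
by the comma category (F downarrow d), of H composed with the
projection (F downarrow d) -> C. Here that colimit is given
as a coproduct (disjoint union) of sets, so its cardinality is the
sum of the sizes of the summands.
Coproduct of sets with sizes: 12 + 6 + 3 + 8 + 1 + 7
= 37

37


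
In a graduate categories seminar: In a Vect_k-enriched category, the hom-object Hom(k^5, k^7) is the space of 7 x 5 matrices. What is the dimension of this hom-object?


In Vect-enriched categories, Hom(k^n, k^m) is the space of m x n matrices.
dim(Hom(k^5, k^7)) = 7 * 5 = 35

35


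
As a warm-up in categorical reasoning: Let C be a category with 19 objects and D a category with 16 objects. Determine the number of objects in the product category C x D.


The product category C x D has objects that are pairs (c, d).
Number of pairs = |Ob(C)| * |Ob(D)| = 19 * 16 = 304

304


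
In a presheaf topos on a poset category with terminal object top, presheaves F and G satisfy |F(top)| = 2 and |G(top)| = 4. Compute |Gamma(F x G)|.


Global sections of a presheaf on a poset with terminal top satisfy
Gamma(H) ~ H(top). Presheaves admit pointwise products, so
(F x G)(top) = F(top) x G(top) (Cartesian product).
|Gamma(F x G)| = |F(top)| * |G(top)| = 2 * 4 = 8.

8


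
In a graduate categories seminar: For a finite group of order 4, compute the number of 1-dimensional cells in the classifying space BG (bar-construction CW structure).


In the bar-construction CW model of BG, the n-cells are indexed by
n-tuples [g_1|...|g_n] of non-identity elements of G (degenerate
simplices with some g_i = e do not contribute cells), so there are
(|G| - 1)^n n-cells.
For dim = 1 with |G| = 4:
cells = (4 - 1)^1 = 3^1 = 3

3


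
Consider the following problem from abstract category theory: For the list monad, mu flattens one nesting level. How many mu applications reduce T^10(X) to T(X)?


Each application of mu: T^2 -> T removes one layer of nesting.
Starting at depth 10 (i.e., T^10(X)), we need to reach T(X).
Number of mu applications = 10 - 1 = 9

9


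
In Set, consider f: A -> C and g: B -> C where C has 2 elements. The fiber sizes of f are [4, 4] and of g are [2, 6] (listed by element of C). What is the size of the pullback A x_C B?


The pullback A x_C B consists of pairs (a, b) with f(a) = g(b).
For each element c in C, the fiber product has |f^-1(c)| * |g^-1(c)| elements.
Summing over C: 4 * 2 + 4 * 6
= 8 + 24 = 32

32


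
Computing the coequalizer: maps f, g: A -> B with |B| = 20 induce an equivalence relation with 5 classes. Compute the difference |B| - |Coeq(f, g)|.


The coequalizer Coeq(f, g) = B / ~ has one element per equivalence class.
|B| = 20, |Coeq(f, g)| = 5.
|B| - |Coeq(f, g)| = 20 - 5 = 15.

15


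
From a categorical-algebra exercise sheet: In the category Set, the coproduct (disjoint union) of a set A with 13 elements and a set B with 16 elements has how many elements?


In Set, the coproduct A + B is the disjoint union.
|A + B| = |A| + |B| = 13 + 16 = 29

29


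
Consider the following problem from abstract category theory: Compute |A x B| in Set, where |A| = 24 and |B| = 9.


In Set, the product A x B is the Cartesian product.
By the universal property, |A x B| = |A| * |B|.
|A x B| = 24 * 9 = 216

216


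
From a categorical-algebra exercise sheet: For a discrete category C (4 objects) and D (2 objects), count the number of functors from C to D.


A functor from a discrete category C to D is determined by
where each object maps. Each of the 4 objects of C can map
to any of the 2 objects of D independently.
Number of functors = 2^4 = 16

16


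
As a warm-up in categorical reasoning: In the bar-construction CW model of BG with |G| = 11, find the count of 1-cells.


In the bar-construction CW model of BG, the n-cells are indexed by
n-tuples [g_1|...|g_n] of non-identity elements of G (degenerate
simplices with some g_i = e do not contribute cells), so there are
(|G| - 1)^n n-cells.
For dim = 1 with |G| = 11:
cells = (11 - 1)^1 = 10^1 = 10

10


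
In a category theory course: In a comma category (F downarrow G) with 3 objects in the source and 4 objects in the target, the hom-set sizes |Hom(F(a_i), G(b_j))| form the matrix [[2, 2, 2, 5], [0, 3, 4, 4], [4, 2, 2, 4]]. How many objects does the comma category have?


Objects of (F downarrow G) are triples (a, b, h: F(a)->G(b)).
The count equals the sum of all entries in the hom-matrix.
sum(row 0) = 11
sum(row 1) = 11
sum(row 2) = 12
Grand total = 34

34


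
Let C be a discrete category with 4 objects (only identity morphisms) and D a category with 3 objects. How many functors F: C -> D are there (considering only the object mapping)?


A functor from a discrete category C to D is determined by
where each object maps. Each of the 4 objects of C can map
to any of the 3 objects of D independently.
Number of functors = 3^4 = 81

81


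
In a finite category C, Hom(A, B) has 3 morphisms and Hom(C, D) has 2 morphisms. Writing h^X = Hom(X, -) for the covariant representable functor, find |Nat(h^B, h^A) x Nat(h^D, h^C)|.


By the Yoneda lemma, Nat(h^B, h^A) is isomorphic to Hom(A, B),
so |Nat(h^B, h^A)| = |Hom(A, B)| and |Nat(h^D, h^C)| = |Hom(C, D)|.
|Hom(A, B)| = 3, |Hom(C, D)| = 2.
|Nat(h^B, h^A) x Nat(h^D, h^C)| = 3 * 2 = 6

6


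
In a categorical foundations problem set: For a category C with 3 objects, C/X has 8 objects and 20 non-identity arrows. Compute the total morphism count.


In the slice category C/X, objects are morphisms to X.
Identity morphisms: 8 (one per object of C/X).
Non-identity morphisms: 20.
Total = 8 + 20 = 28

28


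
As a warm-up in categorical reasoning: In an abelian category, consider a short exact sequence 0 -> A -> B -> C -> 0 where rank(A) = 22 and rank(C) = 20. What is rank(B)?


For a short exact sequence 0 -> A -> B -> C -> 0,
rank is additive: rank(B) = rank(A) + rank(C).
rank(B) = 22 + 20 = 42

42


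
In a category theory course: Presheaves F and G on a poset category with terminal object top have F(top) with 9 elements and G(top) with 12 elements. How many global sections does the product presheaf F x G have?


Global sections of a presheaf on a poset with terminal top satisfy
Gamma(H) ~ H(top). Presheaves admit pointwise products, so
(F x G)(top) = F(top) x G(top) (Cartesian product).
|Gamma(F x G)| = |F(top)| * |G(top)| = 9 * 12 = 108.

108


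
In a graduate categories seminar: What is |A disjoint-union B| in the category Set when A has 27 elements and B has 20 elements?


In Set, the coproduct A + B is the disjoint union.
|A + B| = |A| + |B| = 27 + 20 = 47

47


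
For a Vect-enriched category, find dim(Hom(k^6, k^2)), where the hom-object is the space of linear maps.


In Vect-enriched categories, Hom(k^n, k^m) is the space of m x n matrices.
dim(Hom(k^6, k^2)) = 2 * 6 = 12

12


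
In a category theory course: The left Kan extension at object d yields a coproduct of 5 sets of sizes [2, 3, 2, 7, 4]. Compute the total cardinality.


Pointwise, the left Kan extension (Lan_F H)(d) is the colimit, indexed
by the comma category (F downarrow d), of H composed with the
projection (F downarrow d) -> C. Here that colimit is given
as a coproduct (disjoint union) of sets, so its cardinality is the
sum of the sizes of the summands.
Coproduct of sets with sizes: 2 + 3 + 2 + 7 + 4
= 18

18


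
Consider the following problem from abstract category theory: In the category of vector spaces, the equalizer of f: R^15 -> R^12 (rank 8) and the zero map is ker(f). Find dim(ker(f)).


The equalizer of f and the zero map is ker(f).
By the rank-nullity theorem: dim(ker(f)) = dim(domain) - rank(f).
dim(ker(f)) = 15 - 8 = 7

7


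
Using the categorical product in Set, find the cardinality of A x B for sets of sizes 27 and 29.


In Set, the product A x B is the Cartesian product.
By the universal property, |A x B| = |A| * |B|.
|A x B| = 27 * 29 = 783

783


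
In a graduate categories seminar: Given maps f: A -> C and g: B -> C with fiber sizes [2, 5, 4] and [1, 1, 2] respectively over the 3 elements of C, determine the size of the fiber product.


The pullback A x_C B consists of pairs (a, b) with f(a) = g(b).
For each element c in C, the fiber product has |f^-1(c)| * |g^-1(c)| elements.
Summing over C: 2 * 1 + 5 * 1 + 4 * 2
= 2 + 5 + 8 = 15

15


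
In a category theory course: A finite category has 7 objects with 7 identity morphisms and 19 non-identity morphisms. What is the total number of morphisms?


Each object has an identity morphism, giving 7 identities.
Adding the 19 non-identity morphisms:
Total = 7 + 19 = 26

26


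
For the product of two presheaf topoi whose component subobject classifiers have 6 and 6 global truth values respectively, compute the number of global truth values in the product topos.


In a product of presheaf topoi E_1 x E_2, the subobject classifier
is Omega = Omega_1 x Omega_2 (componentwise), so
|Omega(top)| = |Omega_1(top_1)| * |Omega_2(top_2)|.
= 6 * 6 = 36.

36


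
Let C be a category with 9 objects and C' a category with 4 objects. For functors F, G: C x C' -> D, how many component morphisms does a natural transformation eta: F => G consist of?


A natural transformation eta: F => G assigns one component morphism per
object of the domain category.
The domain is the product category C x C', so
|Ob(C x C')| = |Ob(C)| * |Ob(C')| = 9 * 4 = 36.
Therefore eta has 36 component morphisms.

36


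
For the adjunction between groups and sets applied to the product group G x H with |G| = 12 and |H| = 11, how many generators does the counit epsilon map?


The counit epsilon_K: F(U(K)) -> K of the Free-Forgetful adjunction
maps |K| generators of F(U(K)) into K. For K = G x H (the product group),
|G x H| = |G| * |H|.
Total generators mapped = 12 * 11 = 132.

132


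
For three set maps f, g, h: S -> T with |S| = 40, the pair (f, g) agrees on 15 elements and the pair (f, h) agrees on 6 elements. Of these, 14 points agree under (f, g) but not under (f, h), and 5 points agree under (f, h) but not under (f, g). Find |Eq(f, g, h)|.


Eq(f, g, h) is the triple-agreement set: points in S where all three
maps take the same value. Using inclusion-exclusion on the pairwise data:
Pair (f, g) agrees on 15 points; pair (f, h) on 6 points.
Points agreeing under (f, g) but not (f, h) = 14; under (f, h) but not (f, g) = 5.
Triple-agreement = agreement-in-(f, g) minus points that agree under (f, g) but not (f, h):
|Eq(f, g, h)| = 15 - 14 = 1
(cross-check via (f, h): 6 - 5 = 1.)

1


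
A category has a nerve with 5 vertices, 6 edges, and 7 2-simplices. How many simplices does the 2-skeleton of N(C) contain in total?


The 2-skeleton of the nerve N(C) consists of simplices in dimensions 0, 1, 2:
  |N(C)_0| = 5 (objects)
  |N(C)_1| = 6 (morphisms)
  |N(C)_2| = 7 (composable pairs)
Total = 5 + 6 + 7 = 18

18


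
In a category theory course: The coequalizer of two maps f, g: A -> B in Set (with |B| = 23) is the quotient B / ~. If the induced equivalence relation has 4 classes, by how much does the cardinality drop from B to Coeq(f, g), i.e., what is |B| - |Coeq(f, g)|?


The coequalizer Coeq(f, g) = B / ~ has one element per equivalence class.
|B| = 23, |Coeq(f, g)| = 4.
|B| - |Coeq(f, g)| = 23 - 4 = 19.

19


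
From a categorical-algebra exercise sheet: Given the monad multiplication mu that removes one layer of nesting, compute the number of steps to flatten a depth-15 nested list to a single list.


Each application of mu: T^2 -> T removes one layer of nesting.
Starting at depth 15 (i.e., T^15(X)), we need to reach T(X).
Number of mu applications = 15 - 1 = 14

14


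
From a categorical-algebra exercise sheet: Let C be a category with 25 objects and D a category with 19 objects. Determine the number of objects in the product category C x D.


The product category C x D has objects that are pairs (c, d).
Number of pairs = |Ob(C)| * |Ob(D)| = 25 * 19 = 475

475


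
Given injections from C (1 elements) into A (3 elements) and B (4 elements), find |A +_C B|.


The pushout A +_C B identifies the images of C in A and B.
|A +_C B| = |A| + |B| - |C| (for injections).
= 3 + 4 - 1 = 6

6


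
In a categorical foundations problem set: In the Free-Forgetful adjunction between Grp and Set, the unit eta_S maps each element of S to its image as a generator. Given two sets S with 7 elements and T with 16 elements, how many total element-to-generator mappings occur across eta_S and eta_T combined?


The unit eta_X: X -> U(F(X)) of the Free-Forgetful adjunction
maps each element of X to a generator of F(X). For X = S + T (disjoint
union in Set), |S + T| = |S| + |T|.
Total mappings = 7 + 16 = 23.

23


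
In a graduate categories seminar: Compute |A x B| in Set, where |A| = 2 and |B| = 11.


In Set, the product A x B is the Cartesian product.
By the universal property, |A x B| = |A| * |B|.
|A x B| = 2 * 11 = 22

22


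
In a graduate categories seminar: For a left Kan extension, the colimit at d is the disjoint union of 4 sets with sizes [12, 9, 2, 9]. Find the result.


Pointwise, the left Kan extension (Lan_F H)(d) is the colimit, indexed
by the comma category (F downarrow d), of H composed with the
projection (F downarrow d) -> C. Here that colimit is given
as a coproduct (disjoint union) of sets, so its cardinality is the
sum of the sizes of the summands.
Coproduct of sets with sizes: 12 + 9 + 2 + 9
= 32

32


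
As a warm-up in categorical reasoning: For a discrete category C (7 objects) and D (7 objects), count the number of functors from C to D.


A functor from a discrete category C to D is determined by
where each object maps. Each of the 7 objects of C can map
to any of the 7 objects of D independently.
Number of functors = 7^7 = 823543

823543


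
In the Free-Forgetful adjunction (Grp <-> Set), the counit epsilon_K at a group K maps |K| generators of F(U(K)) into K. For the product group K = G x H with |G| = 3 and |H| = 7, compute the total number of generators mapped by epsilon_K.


The counit epsilon_K: F(U(K)) -> K of the Free-Forgetful adjunction
maps |K| generators of F(U(K)) into K. For K = G x H (the product group),
|G x H| = |G| * |H|.
Total generators mapped = 3 * 7 = 21.

21


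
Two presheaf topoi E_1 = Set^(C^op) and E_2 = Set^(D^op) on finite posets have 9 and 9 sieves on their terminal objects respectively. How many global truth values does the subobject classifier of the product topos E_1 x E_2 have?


In a product of presheaf topoi E_1 x E_2, the subobject classifier
is Omega = Omega_1 x Omega_2 (componentwise), so
|Omega(top)| = |Omega_1(top_1)| * |Omega_2(top_2)|.
= 9 * 9 = 81.

81


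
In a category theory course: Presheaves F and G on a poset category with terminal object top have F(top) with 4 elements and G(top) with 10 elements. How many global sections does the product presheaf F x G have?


Global sections of a presheaf on a poset with terminal top satisfy
Gamma(H) ~ H(top). Presheaves admit pointwise products, so
(F x G)(top) = F(top) x G(top) (Cartesian product).
|Gamma(F x G)| = |F(top)| * |G(top)| = 4 * 10 = 40.

40


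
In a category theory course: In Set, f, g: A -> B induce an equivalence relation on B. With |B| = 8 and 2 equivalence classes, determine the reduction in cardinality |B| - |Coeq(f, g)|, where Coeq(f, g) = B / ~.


The coequalizer Coeq(f, g) = B / ~ has one element per equivalence class.
|B| = 8, |Coeq(f, g)| = 2.
|B| - |Coeq(f, g)| = 8 - 2 = 6.

6


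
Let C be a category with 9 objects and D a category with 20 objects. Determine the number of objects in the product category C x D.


The product category C x D has objects that are pairs (c, d).
Number of pairs = |Ob(C)| * |Ob(D)| = 9 * 20 = 180

180


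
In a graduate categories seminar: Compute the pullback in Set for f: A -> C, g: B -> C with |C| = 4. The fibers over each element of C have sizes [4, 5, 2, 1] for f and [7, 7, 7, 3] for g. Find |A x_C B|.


The pullback A x_C B consists of pairs (a, b) with f(a) = g(b).
For each element c in C, the fiber product has |f^-1(c)| * |g^-1(c)| elements.
Summing over C: 4 * 7 + 5 * 7 + 2 * 7 + 1 * 3
= 28 + 35 + 14 + 3 = 80

80


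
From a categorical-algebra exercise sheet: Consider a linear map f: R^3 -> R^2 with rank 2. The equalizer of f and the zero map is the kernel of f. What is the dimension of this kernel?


The equalizer of f and the zero map is ker(f).
By the rank-nullity theorem: dim(ker(f)) = dim(domain) - rank(f).
dim(ker(f)) = 3 - 2 = 1

1


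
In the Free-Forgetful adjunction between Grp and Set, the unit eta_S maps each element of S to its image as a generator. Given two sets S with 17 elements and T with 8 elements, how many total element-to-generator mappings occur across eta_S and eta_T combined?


The unit eta_X: X -> U(F(X)) of the Free-Forgetful adjunction
maps each element of X to a generator of F(X). For X = S + T (disjoint
union in Set), |S + T| = |S| + |T|.
Total mappings = 17 + 8 = 25.

25


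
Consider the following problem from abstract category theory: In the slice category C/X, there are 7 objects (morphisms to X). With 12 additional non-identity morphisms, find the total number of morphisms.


In the slice category C/X, objects are morphisms to X.
Identity morphisms: 7 (one per object of C/X).
Non-identity morphisms: 12.
Total = 7 + 12 = 19

19


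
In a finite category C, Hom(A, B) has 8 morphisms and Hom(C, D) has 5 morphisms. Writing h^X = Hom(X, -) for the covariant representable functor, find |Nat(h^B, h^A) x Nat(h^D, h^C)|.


By the Yoneda lemma, Nat(h^B, h^A) is isomorphic to Hom(A, B),
so |Nat(h^B, h^A)| = |Hom(A, B)| and |Nat(h^D, h^C)| = |Hom(C, D)|.
|Hom(A, B)| = 8, |Hom(C, D)| = 5.
|Nat(h^B, h^A) x Nat(h^D, h^C)| = 8 * 5 = 40

40


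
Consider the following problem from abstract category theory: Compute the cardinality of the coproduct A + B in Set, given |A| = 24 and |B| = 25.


In Set, the coproduct A + B is the disjoint union.
|A + B| = |A| + |B| = 24 + 25 = 49

49


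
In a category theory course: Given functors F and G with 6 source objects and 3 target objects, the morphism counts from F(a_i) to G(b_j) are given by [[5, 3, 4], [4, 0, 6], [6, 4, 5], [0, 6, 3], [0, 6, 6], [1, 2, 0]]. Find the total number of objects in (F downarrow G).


Objects of (F downarrow G) are triples (a, b, h: F(a)->G(b)).
The count equals the sum of all entries in the hom-matrix.
sum(row 0) = 12
sum(row 1) = 10
sum(row 2) = 15
sum(row 3) = 9
sum(row 4) = 12
sum(row 5) = 3
Grand total = 61

61


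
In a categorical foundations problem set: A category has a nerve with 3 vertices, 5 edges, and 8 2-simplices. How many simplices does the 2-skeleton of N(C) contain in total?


The 2-skeleton of the nerve N(C) consists of simplices in dimensions 0, 1, 2:
  |N(C)_0| = 3 (objects)
  |N(C)_1| = 5 (morphisms)
  |N(C)_2| = 8 (composable pairs)
Total = 3 + 5 + 8 = 16

16


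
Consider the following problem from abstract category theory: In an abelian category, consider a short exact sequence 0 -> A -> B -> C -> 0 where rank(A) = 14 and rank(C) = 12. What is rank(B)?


For a short exact sequence 0 -> A -> B -> C -> 0,
rank is additive: rank(B) = rank(A) + rank(C).
rank(B) = 14 + 12 = 26

26


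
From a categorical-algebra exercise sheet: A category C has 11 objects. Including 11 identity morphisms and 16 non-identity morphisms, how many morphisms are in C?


Each object has an identity morphism, giving 11 identities.
Adding the 16 non-identity morphisms:
Total = 11 + 16 = 27

27


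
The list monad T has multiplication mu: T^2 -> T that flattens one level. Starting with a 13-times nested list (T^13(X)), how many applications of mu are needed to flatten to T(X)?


Each application of mu: T^2 -> T removes one layer of nesting.
Starting at depth 13 (i.e., T^13(X)), we need to reach T(X).
Number of mu applications = 13 - 1 = 12

12


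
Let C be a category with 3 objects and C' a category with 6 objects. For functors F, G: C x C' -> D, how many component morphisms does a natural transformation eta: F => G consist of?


A natural transformation eta: F => G assigns one component morphism per
object of the domain category.
The domain is the product category C x C', so
|Ob(C x C')| = |Ob(C)| * |Ob(C')| = 3 * 6 = 18.
Therefore eta has 18 component morphisms.

18
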